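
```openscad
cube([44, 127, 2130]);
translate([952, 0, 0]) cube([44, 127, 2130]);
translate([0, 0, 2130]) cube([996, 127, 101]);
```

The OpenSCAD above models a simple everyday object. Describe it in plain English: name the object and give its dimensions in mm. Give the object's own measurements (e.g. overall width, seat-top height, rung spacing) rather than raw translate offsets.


A door frame. The clear opening is 908 mm wide and 2130 mm high. Two 44 mm wide jambs, 127 mm deep, stand either side of the opening from the floor to the top of the opening. A 101 mm thick head sits across the top of both jambs, spanning the full outside width of the frame.


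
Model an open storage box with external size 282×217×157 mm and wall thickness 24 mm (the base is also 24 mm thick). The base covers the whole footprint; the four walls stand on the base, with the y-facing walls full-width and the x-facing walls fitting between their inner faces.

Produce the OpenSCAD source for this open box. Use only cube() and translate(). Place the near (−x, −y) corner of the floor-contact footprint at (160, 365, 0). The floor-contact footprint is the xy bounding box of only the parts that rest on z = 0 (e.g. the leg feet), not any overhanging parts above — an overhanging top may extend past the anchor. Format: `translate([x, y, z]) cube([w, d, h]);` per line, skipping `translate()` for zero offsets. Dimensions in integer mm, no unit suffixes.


translate([160, 365, 0]) cube([282, 217, 24]);
translate([160, 365, 24]) cube([282, 24, 133]);
translate([160, 558, 24]) cube([282, 24, 133]);
translate([160, 389, 24]) cube([24, 169, 133]);
translate([418, 389, 24]) cube([24, 169, 133]);


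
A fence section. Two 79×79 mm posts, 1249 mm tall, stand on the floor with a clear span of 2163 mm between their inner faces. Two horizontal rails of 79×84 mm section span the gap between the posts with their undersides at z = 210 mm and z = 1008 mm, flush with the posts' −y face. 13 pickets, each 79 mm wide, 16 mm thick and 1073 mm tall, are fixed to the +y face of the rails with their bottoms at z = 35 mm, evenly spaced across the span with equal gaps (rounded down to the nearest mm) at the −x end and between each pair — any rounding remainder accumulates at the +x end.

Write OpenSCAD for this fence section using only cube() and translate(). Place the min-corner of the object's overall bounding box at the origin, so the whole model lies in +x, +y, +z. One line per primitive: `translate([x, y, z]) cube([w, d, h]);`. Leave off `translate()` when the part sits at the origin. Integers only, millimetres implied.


cube([79, 79, 1249]);
translate([2242, 0, 0]) cube([79, 79, 1249]);
translate([79, 0, 210]) cube([2163, 79, 84]);
translate([79, 0, 1008]) cube([2163, 79, 84]);
translate([160, 79, 35]) cube([79, 16, 1073]);
translate([320, 79, 35]) cube([79, 16, 1073]);
translate([480, 79, 35]) cube([79, 16, 1073]);
translate([640, 79, 35]) cube([79, 16, 1073]);
translate([800, 79, 35]) cube([79, 16, 1073]);
translate([960, 79, 35]) cube([79, 16, 1073]);
translate([1120, 79, 35]) cube([79, 16, 1073]);
translate([1280, 79, 35]) cube([79, 16, 1073]);
translate([1440, 79, 35]) cube([79, 16, 1073]);
translate([1600, 79, 35]) cube([79, 16, 1073]);
translate([1760, 79, 35]) cube([79, 16, 1073]);
translate([1920, 79, 35]) cube([79, 16, 1073]);
translate([2080, 79, 35]) cube([79, 16, 1073]);


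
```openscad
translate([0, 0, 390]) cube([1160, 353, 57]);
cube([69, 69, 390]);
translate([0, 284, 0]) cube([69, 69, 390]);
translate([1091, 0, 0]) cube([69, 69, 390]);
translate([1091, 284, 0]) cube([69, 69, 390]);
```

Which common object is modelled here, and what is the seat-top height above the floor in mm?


A bench. The seat-top height is 447 mm.

A long slab on four corner posts — a bench. The slab sits at z = 390 with thickness 57, so the top is 390 + 57 = 447 mm.


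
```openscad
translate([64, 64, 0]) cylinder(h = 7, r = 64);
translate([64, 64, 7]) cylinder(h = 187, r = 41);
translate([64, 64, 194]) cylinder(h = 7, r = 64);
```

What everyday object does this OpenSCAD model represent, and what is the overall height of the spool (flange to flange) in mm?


A spool. The overall height is 201 mm.

Three coaxial cylinders, large–small–large — a spool. Two 7 mm flanges and a 187 mm core give 7 + 187 + 7 = 201 mm.


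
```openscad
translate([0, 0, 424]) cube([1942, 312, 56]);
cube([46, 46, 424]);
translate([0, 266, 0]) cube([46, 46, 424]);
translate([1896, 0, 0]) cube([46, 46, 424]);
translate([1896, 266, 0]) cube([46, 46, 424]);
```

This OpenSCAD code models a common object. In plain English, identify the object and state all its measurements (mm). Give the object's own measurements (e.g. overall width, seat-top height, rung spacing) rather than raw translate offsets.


A long wooden bench with a 1942 mm (x) × 312 mm (y) seat, 56 mm thick, its top surface 480 mm above the floor. Four 46 mm square legs at the seat corners, flush with the edges, run from z = 0 to the seat underside.


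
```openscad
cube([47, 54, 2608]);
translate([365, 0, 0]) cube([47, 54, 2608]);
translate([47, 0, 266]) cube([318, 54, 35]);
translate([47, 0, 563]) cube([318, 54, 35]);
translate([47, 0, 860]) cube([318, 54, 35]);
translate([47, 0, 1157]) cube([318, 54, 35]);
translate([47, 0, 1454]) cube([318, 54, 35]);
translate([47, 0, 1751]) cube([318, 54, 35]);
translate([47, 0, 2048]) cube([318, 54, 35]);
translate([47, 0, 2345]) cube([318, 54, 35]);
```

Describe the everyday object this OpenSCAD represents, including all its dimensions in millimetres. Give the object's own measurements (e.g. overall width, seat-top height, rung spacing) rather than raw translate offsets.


A straight ladder. Two 47×54 mm vertical rails, 2608 mm tall, stand 412 mm apart (outside-to-outside) with their front faces coplanar on the −y side. 8 rungs, each 54 mm deep and 35 mm tall, span between the inner faces of the rails, front faces flush with the rails. The lowest rung's underside is at z = 266 mm and rungs are spaced 297 mm apart (underside to underside).


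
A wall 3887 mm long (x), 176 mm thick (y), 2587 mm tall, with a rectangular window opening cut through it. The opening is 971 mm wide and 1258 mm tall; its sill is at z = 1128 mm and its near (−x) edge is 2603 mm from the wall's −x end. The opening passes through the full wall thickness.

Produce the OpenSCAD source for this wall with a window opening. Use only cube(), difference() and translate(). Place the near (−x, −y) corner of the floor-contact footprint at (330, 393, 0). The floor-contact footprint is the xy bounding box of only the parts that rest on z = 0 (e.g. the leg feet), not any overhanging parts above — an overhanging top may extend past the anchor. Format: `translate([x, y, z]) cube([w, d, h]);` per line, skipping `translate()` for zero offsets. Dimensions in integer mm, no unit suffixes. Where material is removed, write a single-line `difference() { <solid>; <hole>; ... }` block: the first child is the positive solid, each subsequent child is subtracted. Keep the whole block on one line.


difference() { translate([330, 393, 0]) cube([3887, 176, 2587]); translate([2933, 393, 1128]) cube([971, 176, 1258]); }


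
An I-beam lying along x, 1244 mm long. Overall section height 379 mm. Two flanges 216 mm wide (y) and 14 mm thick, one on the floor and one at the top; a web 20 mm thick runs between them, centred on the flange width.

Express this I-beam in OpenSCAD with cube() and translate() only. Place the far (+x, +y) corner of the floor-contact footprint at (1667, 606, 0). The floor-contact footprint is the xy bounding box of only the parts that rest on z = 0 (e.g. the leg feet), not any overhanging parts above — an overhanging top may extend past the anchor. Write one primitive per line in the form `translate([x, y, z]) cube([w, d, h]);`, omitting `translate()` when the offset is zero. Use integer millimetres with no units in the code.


translate([423, 390, 0]) cube([1244, 216, 14]);
translate([423, 488, 14]) cube([1244, 20, 351]);
translate([423, 390, 365]) cube([1244, 216, 14]);


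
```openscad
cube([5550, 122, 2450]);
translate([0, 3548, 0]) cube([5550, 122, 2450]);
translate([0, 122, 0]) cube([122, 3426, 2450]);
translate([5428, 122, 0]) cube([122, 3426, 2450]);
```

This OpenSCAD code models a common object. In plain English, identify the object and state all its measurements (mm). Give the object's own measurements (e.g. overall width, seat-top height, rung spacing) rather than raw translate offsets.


The wall frame of a small rectangular building: four walls, each 2450 mm tall and 122 mm thick, enclosing a footprint 5550 mm (x) by 3670 mm (y) outside-to-outside, with no floor or roof. The front and back walls (the −y and +y sides) span the full width; the two side walls fit between them.


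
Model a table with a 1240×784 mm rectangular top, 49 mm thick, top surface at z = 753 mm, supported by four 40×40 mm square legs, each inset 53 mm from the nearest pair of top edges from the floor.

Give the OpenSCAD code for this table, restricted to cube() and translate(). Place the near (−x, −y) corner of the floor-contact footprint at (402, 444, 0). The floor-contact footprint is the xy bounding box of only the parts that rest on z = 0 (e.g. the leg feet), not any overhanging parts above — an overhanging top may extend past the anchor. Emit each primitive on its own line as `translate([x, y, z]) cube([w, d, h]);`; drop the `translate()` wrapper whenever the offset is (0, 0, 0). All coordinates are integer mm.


// leg_h = 753 - 49 = 704
translate([349, 391, 704]) cube([1240, 784, 49]);
translate([402, 444, 0]) cube([40, 40, 704]);
translate([1496, 444, 0]) cube([40, 40, 704]);
translate([402, 1082, 0]) cube([40, 40, 704]);
translate([1496, 1082, 0]) cube([40, 40, 704]);


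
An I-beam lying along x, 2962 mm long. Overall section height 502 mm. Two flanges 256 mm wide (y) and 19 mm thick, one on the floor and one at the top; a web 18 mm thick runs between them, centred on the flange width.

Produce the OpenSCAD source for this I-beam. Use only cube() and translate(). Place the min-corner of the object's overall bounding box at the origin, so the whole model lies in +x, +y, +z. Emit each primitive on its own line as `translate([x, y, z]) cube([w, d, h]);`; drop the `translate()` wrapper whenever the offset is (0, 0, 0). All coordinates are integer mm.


cube([2962, 256, 19]);
translate([0, 119, 19]) cube([2962, 18, 464]);
translate([0, 0, 483]) cube([2962, 256, 19]);


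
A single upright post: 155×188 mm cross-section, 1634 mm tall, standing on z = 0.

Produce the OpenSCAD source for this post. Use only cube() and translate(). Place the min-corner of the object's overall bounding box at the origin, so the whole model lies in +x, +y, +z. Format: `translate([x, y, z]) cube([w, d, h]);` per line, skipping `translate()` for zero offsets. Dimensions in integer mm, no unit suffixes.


cube([155, 188, 1634]);


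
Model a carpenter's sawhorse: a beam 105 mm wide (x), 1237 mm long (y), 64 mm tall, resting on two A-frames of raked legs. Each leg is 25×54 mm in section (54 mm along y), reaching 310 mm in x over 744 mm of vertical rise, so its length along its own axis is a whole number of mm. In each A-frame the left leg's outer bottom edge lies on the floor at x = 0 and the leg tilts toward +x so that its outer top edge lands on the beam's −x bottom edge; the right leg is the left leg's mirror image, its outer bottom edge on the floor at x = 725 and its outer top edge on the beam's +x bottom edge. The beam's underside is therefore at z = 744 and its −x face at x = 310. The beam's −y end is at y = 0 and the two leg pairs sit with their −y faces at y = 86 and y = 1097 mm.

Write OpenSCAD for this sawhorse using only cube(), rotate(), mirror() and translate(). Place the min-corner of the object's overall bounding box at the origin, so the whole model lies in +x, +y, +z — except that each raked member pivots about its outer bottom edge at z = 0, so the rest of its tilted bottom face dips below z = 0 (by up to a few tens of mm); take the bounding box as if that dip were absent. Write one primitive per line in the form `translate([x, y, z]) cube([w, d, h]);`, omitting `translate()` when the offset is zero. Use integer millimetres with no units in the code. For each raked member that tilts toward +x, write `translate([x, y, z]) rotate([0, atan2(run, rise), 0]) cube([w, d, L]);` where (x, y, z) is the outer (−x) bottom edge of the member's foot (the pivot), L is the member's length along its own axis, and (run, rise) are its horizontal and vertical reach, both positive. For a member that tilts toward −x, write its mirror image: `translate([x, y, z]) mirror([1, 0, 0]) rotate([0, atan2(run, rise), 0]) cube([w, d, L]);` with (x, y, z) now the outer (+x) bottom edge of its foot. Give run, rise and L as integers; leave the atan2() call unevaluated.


translate([310, 0, 744]) cube([105, 1237, 64]);
translate([0, 86, 0]) rotate([0, atan2(310, 744), 0]) cube([25, 54, 806]);
translate([725, 86, 0]) mirror([1, 0, 0]) rotate([0, atan2(310, 744), 0]) cube([25, 54, 806]);
translate([0, 1097, 0]) rotate([0, atan2(310, 744), 0]) cube([25, 54, 806]);
translate([725, 1097, 0]) mirror([1, 0, 0]) rotate([0, atan2(310, 744), 0]) cube([25, 54, 806]);


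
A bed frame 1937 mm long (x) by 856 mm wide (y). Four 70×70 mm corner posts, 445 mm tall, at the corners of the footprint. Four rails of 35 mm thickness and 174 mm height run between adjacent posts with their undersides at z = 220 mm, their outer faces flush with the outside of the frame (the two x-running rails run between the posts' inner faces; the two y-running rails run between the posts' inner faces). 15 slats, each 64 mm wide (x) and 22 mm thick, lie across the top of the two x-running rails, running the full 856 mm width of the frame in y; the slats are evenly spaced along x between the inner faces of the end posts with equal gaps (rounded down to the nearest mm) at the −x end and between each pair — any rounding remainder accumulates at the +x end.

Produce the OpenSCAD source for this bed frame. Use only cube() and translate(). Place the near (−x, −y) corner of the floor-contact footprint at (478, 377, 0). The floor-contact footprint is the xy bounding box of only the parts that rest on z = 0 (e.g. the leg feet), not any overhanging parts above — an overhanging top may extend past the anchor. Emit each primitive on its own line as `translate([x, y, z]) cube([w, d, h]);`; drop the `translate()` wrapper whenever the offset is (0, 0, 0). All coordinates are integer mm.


// slat z = rail_z + rail_h = 220 + 174 = 394
// slat gap = ⌊(1797 − 15·64) / 16⌋ = 52
translate([478, 377, 0]) cube([70, 70, 445]);
translate([478, 1163, 0]) cube([70, 70, 445]);
translate([2345, 377, 0]) cube([70, 70, 445]);
translate([2345, 1163, 0]) cube([70, 70, 445]);
translate([548, 377, 220]) cube([1797, 35, 174]);
translate([548, 1198, 220]) cube([1797, 35, 174]);
translate([478, 447, 220]) cube([35, 716, 174]);
translate([2380, 447, 220]) cube([35, 716, 174]);
translate([600, 377, 394]) cube([64, 856, 22]);
translate([716, 377, 394]) cube([64, 856, 22]);
translate([832, 377, 394]) cube([64, 856, 22]);
translate([948, 377, 394]) cube([64, 856, 22]);
translate([1064, 377, 394]) cube([64, 856, 22]);
translate([1180, 377, 394]) cube([64, 856, 22]);
translate([1296, 377, 394]) cube([64, 856, 22]);
translate([1412, 377, 394]) cube([64, 856, 22]);
translate([1528, 377, 394]) cube([64, 856, 22]);
translate([1644, 377, 394]) cube([64, 856, 22]);
translate([1760, 377, 394]) cube([64, 856, 22]);
translate([1876, 377, 394]) cube([64, 856, 22]);
translate([1992, 377, 394]) cube([64, 856, 22]);
translate([2108, 377, 394]) cube([64, 856, 22]);
translate([2224, 377, 394]) cube([64, 856, 22]);


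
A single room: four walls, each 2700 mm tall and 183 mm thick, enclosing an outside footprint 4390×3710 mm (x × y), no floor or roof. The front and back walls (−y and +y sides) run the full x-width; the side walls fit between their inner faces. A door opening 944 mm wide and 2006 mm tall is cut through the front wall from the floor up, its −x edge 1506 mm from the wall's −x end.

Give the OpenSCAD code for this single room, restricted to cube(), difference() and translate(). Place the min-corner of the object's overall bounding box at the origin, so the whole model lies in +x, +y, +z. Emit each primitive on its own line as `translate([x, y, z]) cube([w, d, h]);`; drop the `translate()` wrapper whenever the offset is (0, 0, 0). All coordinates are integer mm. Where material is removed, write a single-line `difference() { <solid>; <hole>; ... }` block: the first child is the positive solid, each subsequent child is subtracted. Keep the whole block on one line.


difference() { cube([4390, 183, 2700]); translate([1506, 0, 0]) cube([944, 183, 2006]); }
translate([0, 3527, 0]) cube([4390, 183, 2700]);
translate([0, 183, 0]) cube([183, 3344, 2700]);
translate([4207, 183, 0]) cube([183, 3344, 2700]);


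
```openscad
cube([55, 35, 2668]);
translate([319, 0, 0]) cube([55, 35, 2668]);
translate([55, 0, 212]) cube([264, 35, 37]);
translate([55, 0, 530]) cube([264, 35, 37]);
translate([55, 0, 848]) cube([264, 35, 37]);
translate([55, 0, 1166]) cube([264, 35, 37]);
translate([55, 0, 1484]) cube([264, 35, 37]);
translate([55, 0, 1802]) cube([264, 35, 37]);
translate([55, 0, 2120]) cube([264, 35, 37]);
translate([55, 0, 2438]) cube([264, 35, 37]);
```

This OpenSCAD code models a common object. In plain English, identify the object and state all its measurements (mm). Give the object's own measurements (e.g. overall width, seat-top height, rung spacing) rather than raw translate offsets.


A straight ladder. Two 55×35 mm vertical rails, 2668 mm tall, stand 374 mm apart (outside-to-outside) with their front faces coplanar on the −y side. 8 rungs, each 35 mm deep and 37 mm tall, span between the inner faces of the rails, front faces flush with the rails. The lowest rung's underside is at z = 212 mm and rungs are spaced 318 mm apart (underside to underside).


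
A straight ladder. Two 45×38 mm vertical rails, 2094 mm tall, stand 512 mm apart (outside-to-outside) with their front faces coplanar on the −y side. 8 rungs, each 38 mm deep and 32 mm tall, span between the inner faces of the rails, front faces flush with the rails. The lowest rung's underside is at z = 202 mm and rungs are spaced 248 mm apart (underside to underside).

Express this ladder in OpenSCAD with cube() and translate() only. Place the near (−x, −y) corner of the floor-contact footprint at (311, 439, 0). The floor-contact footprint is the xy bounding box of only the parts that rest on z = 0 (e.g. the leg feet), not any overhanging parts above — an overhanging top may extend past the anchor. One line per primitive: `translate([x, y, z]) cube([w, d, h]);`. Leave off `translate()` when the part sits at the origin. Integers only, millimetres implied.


translate([311, 439, 0]) cube([45, 38, 2094]);
translate([778, 439, 0]) cube([45, 38, 2094]);
translate([356, 439, 202]) cube([422, 38, 32]);
translate([356, 439, 450]) cube([422, 38, 32]);
translate([356, 439, 698]) cube([422, 38, 32]);
translate([356, 439, 946]) cube([422, 38, 32]);
translate([356, 439, 1194]) cube([422, 38, 32]);
translate([356, 439, 1442]) cube([422, 38, 32]);
translate([356, 439, 1690]) cube([422, 38, 32]);
translate([356, 439, 1938]) cube([422, 38, 32]);


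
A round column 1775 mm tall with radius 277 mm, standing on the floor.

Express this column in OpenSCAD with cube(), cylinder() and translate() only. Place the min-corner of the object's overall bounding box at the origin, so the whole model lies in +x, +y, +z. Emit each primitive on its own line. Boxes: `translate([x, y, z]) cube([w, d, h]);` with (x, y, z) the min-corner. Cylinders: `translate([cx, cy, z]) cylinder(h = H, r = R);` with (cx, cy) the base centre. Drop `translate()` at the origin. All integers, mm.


translate([277, 277, 0]) cylinder(h = 1775, r = 277);


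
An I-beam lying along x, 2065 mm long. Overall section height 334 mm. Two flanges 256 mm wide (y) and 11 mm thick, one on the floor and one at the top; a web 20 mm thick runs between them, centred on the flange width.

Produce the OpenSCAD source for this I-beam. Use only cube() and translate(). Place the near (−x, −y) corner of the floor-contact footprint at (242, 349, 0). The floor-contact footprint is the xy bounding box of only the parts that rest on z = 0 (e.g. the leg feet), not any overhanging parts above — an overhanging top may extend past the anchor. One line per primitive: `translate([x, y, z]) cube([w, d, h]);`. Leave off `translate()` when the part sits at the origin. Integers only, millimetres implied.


translate([242, 349, 0]) cube([2065, 256, 11]);
translate([242, 467, 11]) cube([2065, 20, 312]);
translate([242, 349, 323]) cube([2065, 256, 11]);


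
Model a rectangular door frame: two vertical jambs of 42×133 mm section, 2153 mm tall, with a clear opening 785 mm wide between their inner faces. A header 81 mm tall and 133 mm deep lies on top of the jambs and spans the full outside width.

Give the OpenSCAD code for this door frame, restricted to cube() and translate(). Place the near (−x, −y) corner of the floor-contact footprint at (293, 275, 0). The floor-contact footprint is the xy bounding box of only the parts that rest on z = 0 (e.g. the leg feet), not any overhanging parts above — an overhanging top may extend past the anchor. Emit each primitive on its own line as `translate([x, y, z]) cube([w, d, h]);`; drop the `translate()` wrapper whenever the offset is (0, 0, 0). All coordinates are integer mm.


translate([293, 275, 0]) cube([42, 133, 2153]);
translate([1120, 275, 0]) cube([42, 133, 2153]);
translate([293, 275, 2153]) cube([869, 133, 81]);


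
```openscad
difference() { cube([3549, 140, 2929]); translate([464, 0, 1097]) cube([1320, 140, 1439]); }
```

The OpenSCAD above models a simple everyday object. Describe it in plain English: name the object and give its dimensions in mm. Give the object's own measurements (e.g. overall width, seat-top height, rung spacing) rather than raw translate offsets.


A wall 3549 mm long (x), 140 mm thick (y), 2929 mm tall, with a rectangular window opening cut through it. The opening is 1320 mm wide and 1439 mm tall; its sill is at z = 1097 mm and its near (−x) edge is 464 mm from the wall's −x end. The opening passes through the full wall thickness.


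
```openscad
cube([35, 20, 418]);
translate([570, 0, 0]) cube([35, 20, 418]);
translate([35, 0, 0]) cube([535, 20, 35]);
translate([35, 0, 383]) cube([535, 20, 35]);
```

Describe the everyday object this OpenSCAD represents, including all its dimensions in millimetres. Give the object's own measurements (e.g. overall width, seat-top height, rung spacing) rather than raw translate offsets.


A rectangular picture frame lying in the x–z plane (depth along y). The opening is 535 mm wide (x) by 348 mm tall (z), surrounded by a border 35 mm wide on all four sides. The frame is 20 mm deep and is made of two full-height vertical stiles with two horizontal rails fitted between them.


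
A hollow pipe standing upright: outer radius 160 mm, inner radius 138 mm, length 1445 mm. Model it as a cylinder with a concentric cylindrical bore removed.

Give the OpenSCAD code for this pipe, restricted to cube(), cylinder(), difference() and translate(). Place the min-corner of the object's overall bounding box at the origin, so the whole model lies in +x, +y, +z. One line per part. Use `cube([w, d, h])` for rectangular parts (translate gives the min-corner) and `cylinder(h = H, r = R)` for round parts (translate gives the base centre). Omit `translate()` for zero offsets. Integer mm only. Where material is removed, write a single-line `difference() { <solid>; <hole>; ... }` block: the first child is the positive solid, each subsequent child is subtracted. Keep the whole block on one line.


difference() { translate([160, 160, 0]) cylinder(h = 1445, r = 160); translate([160, 160, 0]) cylinder(h = 1445, r = 138); }


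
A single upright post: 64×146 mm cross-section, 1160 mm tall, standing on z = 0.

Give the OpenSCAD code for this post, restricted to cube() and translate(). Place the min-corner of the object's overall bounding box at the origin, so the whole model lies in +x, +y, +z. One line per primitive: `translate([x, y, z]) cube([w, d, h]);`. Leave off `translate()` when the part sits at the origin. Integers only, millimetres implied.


cube([64, 146, 1160]);


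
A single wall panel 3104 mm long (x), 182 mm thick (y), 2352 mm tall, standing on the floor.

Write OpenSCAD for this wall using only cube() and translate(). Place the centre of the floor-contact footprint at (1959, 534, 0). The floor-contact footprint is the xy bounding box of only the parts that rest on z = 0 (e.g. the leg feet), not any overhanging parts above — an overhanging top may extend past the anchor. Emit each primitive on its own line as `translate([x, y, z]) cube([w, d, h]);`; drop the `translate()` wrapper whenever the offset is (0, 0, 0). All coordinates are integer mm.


translate([407, 443, 0]) cube([3104, 182, 2352]);


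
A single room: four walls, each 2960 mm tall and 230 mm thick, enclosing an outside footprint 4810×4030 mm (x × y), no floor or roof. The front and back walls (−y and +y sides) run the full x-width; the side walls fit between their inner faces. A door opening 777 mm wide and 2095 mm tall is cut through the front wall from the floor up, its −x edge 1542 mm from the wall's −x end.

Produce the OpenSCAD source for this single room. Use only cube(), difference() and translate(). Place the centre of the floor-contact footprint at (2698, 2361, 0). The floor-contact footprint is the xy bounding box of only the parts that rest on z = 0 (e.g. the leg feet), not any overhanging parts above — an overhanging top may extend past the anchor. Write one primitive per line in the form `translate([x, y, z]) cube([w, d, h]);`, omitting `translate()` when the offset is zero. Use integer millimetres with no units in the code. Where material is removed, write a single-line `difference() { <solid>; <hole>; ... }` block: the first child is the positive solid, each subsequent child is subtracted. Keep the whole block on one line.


difference() { translate([293, 346, 0]) cube([4810, 230, 2960]); translate([1835, 346, 0]) cube([777, 230, 2095]); }
translate([293, 4146, 0]) cube([4810, 230, 2960]);
translate([293, 576, 0]) cube([230, 3570, 2960]);
translate([4873, 576, 0]) cube([230, 3570, 2960]);


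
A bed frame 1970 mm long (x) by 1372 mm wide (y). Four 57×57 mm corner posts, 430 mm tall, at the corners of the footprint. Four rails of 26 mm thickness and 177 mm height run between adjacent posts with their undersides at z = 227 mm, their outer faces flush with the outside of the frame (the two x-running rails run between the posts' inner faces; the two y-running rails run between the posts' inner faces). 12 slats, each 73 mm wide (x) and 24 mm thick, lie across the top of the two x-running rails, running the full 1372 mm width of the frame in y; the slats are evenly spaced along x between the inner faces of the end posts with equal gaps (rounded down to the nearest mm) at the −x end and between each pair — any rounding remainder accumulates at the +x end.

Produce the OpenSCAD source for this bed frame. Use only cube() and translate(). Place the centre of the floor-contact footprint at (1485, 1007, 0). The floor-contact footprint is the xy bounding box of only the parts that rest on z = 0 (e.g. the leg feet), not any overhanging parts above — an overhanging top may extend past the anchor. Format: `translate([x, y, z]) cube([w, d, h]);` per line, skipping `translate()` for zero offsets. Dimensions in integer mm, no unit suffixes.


translate([500, 321, 0]) cube([57, 57, 430]);
translate([500, 1636, 0]) cube([57, 57, 430]);
translate([2413, 321, 0]) cube([57, 57, 430]);
translate([2413, 1636, 0]) cube([57, 57, 430]);
translate([557, 321, 227]) cube([1856, 26, 177]);
translate([557, 1667, 227]) cube([1856, 26, 177]);
translate([500, 378, 227]) cube([26, 1258, 177]);
translate([2444, 378, 227]) cube([26, 1258, 177]);
translate([632, 321, 404]) cube([73, 1372, 24]);
translate([780, 321, 404]) cube([73, 1372, 24]);
translate([928, 321, 404]) cube([73, 1372, 24]);
translate([1076, 321, 404]) cube([73, 1372, 24]);
translate([1224, 321, 404]) cube([73, 1372, 24]);
translate([1372, 321, 404]) cube([73, 1372, 24]);
translate([1520, 321, 404]) cube([73, 1372, 24]);
translate([1668, 321, 404]) cube([73, 1372, 24]);
translate([1816, 321, 404]) cube([73, 1372, 24]);
translate([1964, 321, 404]) cube([73, 1372, 24]);
translate([2112, 321, 404]) cube([73, 1372, 24]);
translate([2260, 321, 404]) cube([73, 1372, 24]);


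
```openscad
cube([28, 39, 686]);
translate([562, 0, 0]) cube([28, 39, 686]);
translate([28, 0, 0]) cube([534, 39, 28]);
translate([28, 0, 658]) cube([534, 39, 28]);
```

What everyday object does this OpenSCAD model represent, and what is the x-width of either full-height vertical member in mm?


A picture frame. The border width is 28 mm.

Four thin pieces enclosing a rectangular opening — a picture frame. The two full-height stiles are 686 mm tall; the top rail sits at z = 658 and is 28 mm tall, so the border above the opening is 686 − 658 = 28 mm, matching the stile x-width.


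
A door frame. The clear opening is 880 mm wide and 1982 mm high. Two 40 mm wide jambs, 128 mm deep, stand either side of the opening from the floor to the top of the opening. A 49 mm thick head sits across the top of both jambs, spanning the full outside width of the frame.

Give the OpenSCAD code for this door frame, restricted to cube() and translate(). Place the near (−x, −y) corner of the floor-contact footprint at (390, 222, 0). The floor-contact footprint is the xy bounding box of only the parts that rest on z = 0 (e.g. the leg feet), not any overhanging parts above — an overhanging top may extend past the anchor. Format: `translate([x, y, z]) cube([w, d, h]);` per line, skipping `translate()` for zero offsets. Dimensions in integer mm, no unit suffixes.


translate([390, 222, 0]) cube([40, 128, 1982]);
translate([1310, 222, 0]) cube([40, 128, 1982]);
translate([390, 222, 1982]) cube([960, 128, 49]);


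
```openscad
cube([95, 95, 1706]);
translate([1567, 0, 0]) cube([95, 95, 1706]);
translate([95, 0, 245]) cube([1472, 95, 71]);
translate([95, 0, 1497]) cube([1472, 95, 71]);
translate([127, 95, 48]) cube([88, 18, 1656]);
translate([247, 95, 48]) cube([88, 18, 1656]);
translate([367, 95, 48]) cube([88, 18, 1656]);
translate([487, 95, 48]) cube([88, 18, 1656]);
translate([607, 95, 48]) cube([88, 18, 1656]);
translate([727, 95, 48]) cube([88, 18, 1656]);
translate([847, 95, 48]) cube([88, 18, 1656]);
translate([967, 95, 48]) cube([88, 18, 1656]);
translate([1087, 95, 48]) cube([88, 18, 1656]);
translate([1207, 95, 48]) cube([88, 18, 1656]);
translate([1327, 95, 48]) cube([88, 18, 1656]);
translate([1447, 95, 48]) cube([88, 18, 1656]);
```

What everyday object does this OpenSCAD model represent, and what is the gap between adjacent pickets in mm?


A fence section. The picket gap is 32 mm.

Two posts, two rails, 12 pickets — a fence section. Span 1472 mm holds 12 pickets of 88 mm with 13 equal gaps: ⌊(1472 − 12·88) / 13⌋ = 32 mm.


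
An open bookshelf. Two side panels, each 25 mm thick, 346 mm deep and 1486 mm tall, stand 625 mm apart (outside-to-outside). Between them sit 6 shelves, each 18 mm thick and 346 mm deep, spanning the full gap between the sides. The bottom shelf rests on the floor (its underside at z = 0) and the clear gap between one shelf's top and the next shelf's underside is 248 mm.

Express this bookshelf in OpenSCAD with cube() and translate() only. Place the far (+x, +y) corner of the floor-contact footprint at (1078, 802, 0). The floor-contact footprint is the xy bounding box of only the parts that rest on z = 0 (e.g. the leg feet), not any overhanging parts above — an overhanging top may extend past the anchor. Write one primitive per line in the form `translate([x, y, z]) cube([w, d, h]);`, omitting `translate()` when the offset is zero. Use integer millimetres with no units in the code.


translate([453, 456, 0]) cube([25, 346, 1486]);
translate([1053, 456, 0]) cube([25, 346, 1486]);
translate([478, 456, 0]) cube([575, 346, 18]);
translate([478, 456, 266]) cube([575, 346, 18]);
translate([478, 456, 532]) cube([575, 346, 18]);
translate([478, 456, 798]) cube([575, 346, 18]);
translate([478, 456, 1064]) cube([575, 346, 18]);
translate([478, 456, 1330]) cube([575, 346, 18]);


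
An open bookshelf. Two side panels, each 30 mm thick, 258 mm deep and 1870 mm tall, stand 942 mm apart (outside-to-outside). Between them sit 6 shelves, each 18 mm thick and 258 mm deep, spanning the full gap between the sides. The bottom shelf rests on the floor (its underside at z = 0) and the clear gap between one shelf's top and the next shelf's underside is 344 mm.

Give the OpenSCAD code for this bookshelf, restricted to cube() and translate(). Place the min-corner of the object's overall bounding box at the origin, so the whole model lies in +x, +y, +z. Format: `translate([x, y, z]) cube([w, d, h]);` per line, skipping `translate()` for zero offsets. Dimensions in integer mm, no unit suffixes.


cube([30, 258, 1870]);
translate([912, 0, 0]) cube([30, 258, 1870]);
translate([30, 0, 0]) cube([882, 258, 18]);
translate([30, 0, 362]) cube([882, 258, 18]);
translate([30, 0, 724]) cube([882, 258, 18]);
translate([30, 0, 1086]) cube([882, 258, 18]);
translate([30, 0, 1448]) cube([882, 258, 18]);
translate([30, 0, 1810]) cube([882, 258, 18]);


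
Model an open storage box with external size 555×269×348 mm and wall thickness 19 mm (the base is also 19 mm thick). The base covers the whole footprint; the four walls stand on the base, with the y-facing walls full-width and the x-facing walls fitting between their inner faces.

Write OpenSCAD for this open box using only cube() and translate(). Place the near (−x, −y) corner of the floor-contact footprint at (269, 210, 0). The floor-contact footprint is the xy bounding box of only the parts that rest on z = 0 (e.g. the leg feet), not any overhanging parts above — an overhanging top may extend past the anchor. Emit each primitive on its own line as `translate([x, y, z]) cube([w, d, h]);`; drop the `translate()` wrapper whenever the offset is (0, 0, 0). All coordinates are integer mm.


translate([269, 210, 0]) cube([555, 269, 19]);
translate([269, 210, 19]) cube([555, 19, 329]);
translate([269, 460, 19]) cube([555, 19, 329]);
translate([269, 229, 19]) cube([19, 231, 329]);
translate([805, 229, 19]) cube([19, 231, 329]);


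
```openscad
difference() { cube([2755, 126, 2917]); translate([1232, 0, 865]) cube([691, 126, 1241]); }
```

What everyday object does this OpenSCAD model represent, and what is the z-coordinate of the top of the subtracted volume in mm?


A wall with a window opening. The window head height is 2106 mm.

A wall with a rectangular opening subtracted — a window. Sill at z = 865, opening 1241 mm tall, so the head is at 865 + 1241 = 2106 mm.


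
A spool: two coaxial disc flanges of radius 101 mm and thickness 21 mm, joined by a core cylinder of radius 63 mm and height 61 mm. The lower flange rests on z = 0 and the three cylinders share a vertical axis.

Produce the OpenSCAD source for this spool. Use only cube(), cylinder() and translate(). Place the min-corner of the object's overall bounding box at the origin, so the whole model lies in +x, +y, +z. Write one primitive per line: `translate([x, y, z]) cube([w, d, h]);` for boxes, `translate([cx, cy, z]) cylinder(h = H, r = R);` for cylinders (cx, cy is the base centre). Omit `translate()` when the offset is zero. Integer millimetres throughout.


translate([101, 101, 0]) cylinder(h = 21, r = 101);
translate([101, 101, 21]) cylinder(h = 61, r = 63);
translate([101, 101, 82]) cylinder(h = 21, r = 101);


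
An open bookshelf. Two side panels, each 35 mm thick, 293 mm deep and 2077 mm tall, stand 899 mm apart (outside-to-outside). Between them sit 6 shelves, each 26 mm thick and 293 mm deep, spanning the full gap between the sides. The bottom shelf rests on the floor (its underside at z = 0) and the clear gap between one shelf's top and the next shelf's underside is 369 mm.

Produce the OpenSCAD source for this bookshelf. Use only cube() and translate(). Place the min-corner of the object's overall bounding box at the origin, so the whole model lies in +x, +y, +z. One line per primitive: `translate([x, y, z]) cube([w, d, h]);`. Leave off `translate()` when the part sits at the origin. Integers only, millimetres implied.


cube([35, 293, 2077]);
translate([864, 0, 0]) cube([35, 293, 2077]);
translate([35, 0, 0]) cube([829, 293, 26]);
translate([35, 0, 395]) cube([829, 293, 26]);
translate([35, 0, 790]) cube([829, 293, 26]);
translate([35, 0, 1185]) cube([829, 293, 26]);
translate([35, 0, 1580]) cube([829, 293, 26]);
translate([35, 0, 1975]) cube([829, 293, 26]);


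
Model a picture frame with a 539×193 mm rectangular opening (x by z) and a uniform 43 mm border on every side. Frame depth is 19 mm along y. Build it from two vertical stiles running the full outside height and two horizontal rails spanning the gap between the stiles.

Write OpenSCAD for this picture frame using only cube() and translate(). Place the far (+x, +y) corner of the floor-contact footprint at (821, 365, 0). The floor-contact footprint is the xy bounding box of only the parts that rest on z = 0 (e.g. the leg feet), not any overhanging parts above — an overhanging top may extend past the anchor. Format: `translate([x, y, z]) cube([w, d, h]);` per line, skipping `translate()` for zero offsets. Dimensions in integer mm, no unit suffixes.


translate([196, 346, 0]) cube([43, 19, 279]);
translate([778, 346, 0]) cube([43, 19, 279]);
translate([239, 346, 0]) cube([539, 19, 43]);
translate([239, 346, 236]) cube([539, 19, 43]);


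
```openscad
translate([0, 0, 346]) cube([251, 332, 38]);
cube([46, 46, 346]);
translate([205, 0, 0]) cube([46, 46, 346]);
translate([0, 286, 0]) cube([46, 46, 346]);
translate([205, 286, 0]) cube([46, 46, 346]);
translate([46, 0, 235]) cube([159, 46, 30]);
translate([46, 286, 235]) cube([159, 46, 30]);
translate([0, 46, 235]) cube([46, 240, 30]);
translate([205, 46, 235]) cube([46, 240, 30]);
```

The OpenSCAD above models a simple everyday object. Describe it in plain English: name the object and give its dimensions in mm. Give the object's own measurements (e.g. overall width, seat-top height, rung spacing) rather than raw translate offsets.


A simple wooden stool: a rectangular seat 251 mm (x) by 332 mm (y), 38 mm thick, top face at z = 384 mm, on four square legs, each 46×46 mm in cross-section. The legs rest on z = 0, each flush with a corner of the seat. Four stretchers, 46 mm wide and 30 mm tall, connect adjacent legs with their undersides at z = 235 mm, each running between the inner faces of the legs it joins and aligned with the legs' outer faces on the other axis.


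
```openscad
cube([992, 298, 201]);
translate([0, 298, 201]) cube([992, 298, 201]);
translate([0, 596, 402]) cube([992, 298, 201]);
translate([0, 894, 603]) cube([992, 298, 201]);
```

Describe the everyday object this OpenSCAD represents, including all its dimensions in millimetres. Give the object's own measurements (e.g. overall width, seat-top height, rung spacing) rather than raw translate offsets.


A straight staircase of 4 solid steps. Each step is 992 mm wide (x), 298 mm deep (y, the going) and 201 mm tall (the rise). The first step rests on the floor; each subsequent step sits one going further in +y and one rise higher in +z, directly behind and above the previous step with no overlap.


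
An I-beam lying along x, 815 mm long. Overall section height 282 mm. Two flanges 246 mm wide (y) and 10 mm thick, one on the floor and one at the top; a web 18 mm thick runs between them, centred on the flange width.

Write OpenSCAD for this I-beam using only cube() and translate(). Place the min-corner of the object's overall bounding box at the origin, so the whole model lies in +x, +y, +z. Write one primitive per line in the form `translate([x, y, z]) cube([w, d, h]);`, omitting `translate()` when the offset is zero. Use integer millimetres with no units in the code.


cube([815, 246, 10]);
translate([0, 114, 10]) cube([815, 18, 262]);
translate([0, 0, 272]) cube([815, 246, 10]);
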